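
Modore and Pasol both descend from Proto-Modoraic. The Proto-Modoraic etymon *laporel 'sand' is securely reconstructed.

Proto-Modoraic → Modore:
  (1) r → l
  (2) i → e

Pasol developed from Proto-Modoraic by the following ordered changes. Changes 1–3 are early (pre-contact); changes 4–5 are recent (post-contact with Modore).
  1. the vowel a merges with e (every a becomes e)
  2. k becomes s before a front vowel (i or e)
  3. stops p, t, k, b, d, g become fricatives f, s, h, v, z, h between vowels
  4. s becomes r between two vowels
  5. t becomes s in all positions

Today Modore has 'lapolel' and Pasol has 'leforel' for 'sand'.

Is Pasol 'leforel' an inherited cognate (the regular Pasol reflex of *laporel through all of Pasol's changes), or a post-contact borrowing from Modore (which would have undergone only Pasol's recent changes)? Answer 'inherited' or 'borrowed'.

If inherited, *laporel would pass through all of Pasol's changes:
Pasol: *laporel
  laporel → leporel   [vowel merger]
  leporel (rule 2 does not apply)
  leporel → leforel   [intervocalic lenition]
  leforel (rule 4 does not apply)
  leforel (rule 5 does not apply)
  giving Pasol leforel.
If borrowed from Modore 'lapolel' after the early changes, it would undergo only the recent ones:
  rule 4 (rhotacism): no change (lapolel)
  rule 5 (unconditioned shift): no change (lapolel)
  ⇒ as a loan: lapolel
Pasol 'leforel' matches the inherited outcome exactly, so it is an inherited cognate, not a loan.

inherited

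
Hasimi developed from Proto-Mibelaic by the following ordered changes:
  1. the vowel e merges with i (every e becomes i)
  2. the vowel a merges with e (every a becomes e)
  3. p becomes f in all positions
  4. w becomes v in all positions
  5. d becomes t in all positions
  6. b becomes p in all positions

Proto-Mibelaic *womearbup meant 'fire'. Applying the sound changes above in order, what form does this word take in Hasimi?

vomierpuf

Hasimi: *womearbup > womiarbup > womierbup > womierbuf > vomierbuf > vomierpuf  (by vowel merger, vowel merger, unconditioned shift, unconditioned shift, unconditioned shift)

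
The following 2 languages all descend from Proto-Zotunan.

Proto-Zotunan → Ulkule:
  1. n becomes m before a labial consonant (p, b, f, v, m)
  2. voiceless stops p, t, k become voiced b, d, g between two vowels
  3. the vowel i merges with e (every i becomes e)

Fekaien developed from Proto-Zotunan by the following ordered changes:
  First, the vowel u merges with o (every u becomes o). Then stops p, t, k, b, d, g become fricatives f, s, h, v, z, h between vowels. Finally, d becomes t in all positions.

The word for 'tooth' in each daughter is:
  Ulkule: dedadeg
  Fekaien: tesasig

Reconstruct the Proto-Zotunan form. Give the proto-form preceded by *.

Position 5: Ulkule has d, Fekaien has s. Taking the neighbouring segments as reconstructed: Ulkule d could go back to *t or *d; Fekaien s could go back to *t or *s — the one source consistent with every daughter is *t.
Position 3: Ulkule has d, Fekaien has s. Taking the neighbouring segments as reconstructed: Ulkule d could go back to *t or *d; Fekaien s could go back to *t or *s — the one source consistent with every daughter is *t.
Continuing position by position gives *detatig; check it forward:
Ulkule: *detatig > dedadig > dedadeg  (by intervocalic voicing, vowel merger)
Fekaien: *detatig
  detatig (rule 1 does not apply)
  detatig → desasig   [intervocalic lenition]
  desasig → tesasig   [unconditioned shift]
  giving Fekaien tesasig.
Only *detatig yields all of Ulkule dedadeg, Fekaien tesasig.

*detatig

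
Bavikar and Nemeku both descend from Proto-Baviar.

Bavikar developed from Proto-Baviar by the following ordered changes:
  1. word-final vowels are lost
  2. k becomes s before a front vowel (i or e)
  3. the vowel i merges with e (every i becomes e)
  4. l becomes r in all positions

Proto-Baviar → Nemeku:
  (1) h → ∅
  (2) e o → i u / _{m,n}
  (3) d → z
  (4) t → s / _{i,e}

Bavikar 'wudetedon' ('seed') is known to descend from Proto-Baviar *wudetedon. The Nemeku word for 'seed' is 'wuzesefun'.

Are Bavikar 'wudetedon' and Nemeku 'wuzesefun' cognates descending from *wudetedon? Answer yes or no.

Derive the expected Nemeku reflex of *wudetedon:
Nemeku: start from *wudetedon.
  rule 1: no change — wudetedon
  rule 2 (pre-nasal raising): wudetedon → wudetedun
  rule 3 (unconditioned shift): wudetedun → wuzetezun
  rule 4 (palatalisation): wuzetezun → wuzesezun
  ⇒ Nemeku wuzesezun
The regular Nemeku reflex would be 'wuzesezun', but the attested form is 'wuzesefun'. The correspondence is irregular, so they are not cognates (the Nemeku form has a different source).

no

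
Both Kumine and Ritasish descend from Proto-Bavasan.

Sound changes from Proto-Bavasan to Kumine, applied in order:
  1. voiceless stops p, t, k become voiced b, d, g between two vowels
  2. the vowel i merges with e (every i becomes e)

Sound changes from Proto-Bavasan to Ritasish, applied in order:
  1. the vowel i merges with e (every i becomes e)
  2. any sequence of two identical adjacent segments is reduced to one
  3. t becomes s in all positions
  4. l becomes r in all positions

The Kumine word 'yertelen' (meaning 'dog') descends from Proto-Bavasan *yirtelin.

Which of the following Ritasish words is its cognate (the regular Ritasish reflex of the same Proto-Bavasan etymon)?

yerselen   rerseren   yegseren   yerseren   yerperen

Ritasish: start from *yirtelin.
  rule 1 (vowel merger): yirtelin → yertelen
  rule 2: no change — yertelen
  rule 3 (unconditioned shift): yertelen → yerselen
  rule 4 (unconditioned shift): yerselen → yerseren
  ⇒ Ritasish yerseren
Only 'yerseren' matches the regular Ritasish development of *yirtelin.

yerseren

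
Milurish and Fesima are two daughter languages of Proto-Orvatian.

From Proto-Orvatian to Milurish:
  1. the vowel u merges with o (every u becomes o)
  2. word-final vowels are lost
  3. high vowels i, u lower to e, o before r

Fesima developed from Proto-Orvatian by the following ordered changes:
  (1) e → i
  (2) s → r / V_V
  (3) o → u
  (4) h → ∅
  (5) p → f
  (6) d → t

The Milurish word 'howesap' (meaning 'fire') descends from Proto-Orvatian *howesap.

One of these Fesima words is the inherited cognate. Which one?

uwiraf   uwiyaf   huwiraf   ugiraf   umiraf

Fesima: start from *howesap.
  rule 1 (vowel merger): howesap → howisap
  rule 2 (rhotacism): howisap → howirap
  rule 3 (vowel merger): howirap → huwirap
  rule 4 (h-loss): huwirap → uwirap
  rule 5 (unconditioned shift): uwirap → uwiraf
  rule 6: no change — uwiraf
  ⇒ Fesima uwiraf

uwiraf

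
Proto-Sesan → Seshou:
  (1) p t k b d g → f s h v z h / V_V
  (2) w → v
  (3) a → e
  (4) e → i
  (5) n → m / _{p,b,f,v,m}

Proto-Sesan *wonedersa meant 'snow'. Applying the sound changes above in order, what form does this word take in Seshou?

Seshou: *wonedersa
  wonedersa → wonezersa   [intervocalic lenition]
  wonezersa → vonezersa   [unconditioned shift]
  vonezersa → vonezerse   [vowel merger]
  vonezerse → vonizirsi   [vowel merger]
  vonizirsi (rule 5 does not apply)
  giving Seshou vonizirsi.

vonizirsi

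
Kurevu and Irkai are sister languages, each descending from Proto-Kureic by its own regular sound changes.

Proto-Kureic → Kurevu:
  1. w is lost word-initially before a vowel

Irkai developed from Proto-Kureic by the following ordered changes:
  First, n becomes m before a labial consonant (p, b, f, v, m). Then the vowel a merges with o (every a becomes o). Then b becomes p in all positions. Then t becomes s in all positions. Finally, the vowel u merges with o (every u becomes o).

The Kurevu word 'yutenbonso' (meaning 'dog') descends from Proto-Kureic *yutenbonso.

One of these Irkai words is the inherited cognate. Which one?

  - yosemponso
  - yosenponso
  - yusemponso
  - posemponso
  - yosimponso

yosemponso

Irkai: *yutenbonso
  yutenbonso → yutembonso   [nasal place assimilation]
  yutembonso (rule 2 does not apply)
  yutembonso → yutemponso   [unconditioned shift]
  yutemponso → yusemponso   [unconditioned shift]
  yusemponso → yosemponso   [vowel merger]
  giving Irkai yosemponso.
The other candidates each miss or misapply at least one Irkai change.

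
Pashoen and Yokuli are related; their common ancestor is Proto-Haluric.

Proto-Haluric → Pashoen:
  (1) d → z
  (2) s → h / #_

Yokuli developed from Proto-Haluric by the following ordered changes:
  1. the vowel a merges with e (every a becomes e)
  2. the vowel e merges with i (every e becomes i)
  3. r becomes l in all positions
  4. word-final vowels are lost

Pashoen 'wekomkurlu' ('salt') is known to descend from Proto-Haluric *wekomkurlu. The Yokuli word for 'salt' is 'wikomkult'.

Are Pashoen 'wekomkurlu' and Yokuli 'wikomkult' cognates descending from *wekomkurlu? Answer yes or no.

no

Derive the expected Yokuli reflex of *wekomkurlu:
Yokuli: *wekomkurlu
  wekomkurlu (rule 1 does not apply)
  wekomkurlu → wikomkurlu   [vowel merger]
  wikomkurlu → wikomkullu   [unconditioned shift]
  wikomkullu → wikomkull   [apocope]
  giving Yokuli wikomkull.
The regular Yokuli reflex would be 'wikomkull', but the attested form is 'wikomkult'. The correspondence is irregular, so they are not cognates (the Yokuli form has a different source).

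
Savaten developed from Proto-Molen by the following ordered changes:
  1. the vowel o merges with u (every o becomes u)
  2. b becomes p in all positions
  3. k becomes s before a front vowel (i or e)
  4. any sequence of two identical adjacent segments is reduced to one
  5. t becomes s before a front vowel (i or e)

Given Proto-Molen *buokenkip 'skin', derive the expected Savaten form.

pusensip

Savaten: *buokenkip > buukenkip > puukenkip > puusensip > pusensip  (by vowel merger, unconditioned shift, palatalisation, degemination)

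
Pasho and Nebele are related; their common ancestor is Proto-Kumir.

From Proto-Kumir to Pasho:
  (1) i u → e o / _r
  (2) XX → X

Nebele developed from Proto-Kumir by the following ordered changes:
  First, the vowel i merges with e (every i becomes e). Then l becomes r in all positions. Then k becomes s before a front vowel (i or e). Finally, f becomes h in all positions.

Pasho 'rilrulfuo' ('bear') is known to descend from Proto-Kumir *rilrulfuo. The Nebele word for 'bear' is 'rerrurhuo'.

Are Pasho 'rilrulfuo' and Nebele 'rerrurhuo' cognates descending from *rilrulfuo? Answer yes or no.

Derive the expected Nebele reflex of *rilrulfuo:
Nebele: *rilrulfuo
  rilrulfuo → relrulfuo   [vowel merger]
  relrulfuo → rerrurfuo   [unconditioned shift]
  rerrurfuo (rule 3 does not apply)
  rerrurfuo → rerrurhuo   [unconditioned shift]
  giving Nebele rerrurhuo.
Nebele 'rerrurhuo' matches the regular reflex exactly, so the pair is cognate.

yes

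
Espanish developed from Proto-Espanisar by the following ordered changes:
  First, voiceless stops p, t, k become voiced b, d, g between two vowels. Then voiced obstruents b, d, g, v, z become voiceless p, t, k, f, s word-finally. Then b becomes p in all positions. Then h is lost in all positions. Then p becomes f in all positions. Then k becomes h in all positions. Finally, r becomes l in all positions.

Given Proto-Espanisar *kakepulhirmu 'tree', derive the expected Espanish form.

Espanish: start from *kakepulhirmu.
  rule 1 (intervocalic voicing): kakepulhirmu → kagebulhirmu
  rule 2: no change — kagebulhirmu
  rule 3 (unconditioned shift): kagebulhirmu → kagepulhirmu
  rule 4 (h-loss): kagepulhirmu → kagepulirmu
  rule 5 (unconditioned shift): kagepulirmu → kagefulirmu
  rule 6 (unconditioned shift): kagefulirmu → hagefulirmu
  rule 7 (unconditioned shift): hagefulirmu → hagefulilmu
  ⇒ Espanish hagefulilmu

hagefulilmu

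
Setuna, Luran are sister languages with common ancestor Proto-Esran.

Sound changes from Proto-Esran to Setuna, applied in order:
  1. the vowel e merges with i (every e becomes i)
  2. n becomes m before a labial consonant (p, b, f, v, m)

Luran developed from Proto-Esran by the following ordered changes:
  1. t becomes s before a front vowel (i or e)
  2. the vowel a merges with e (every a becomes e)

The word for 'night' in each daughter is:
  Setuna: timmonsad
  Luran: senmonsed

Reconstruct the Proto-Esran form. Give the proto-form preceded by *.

Position 8: Setuna has a, Luran has e. Setuna preserves a here (none of its changes turn any other segment into a), so the proto-segment is *a.
Position 1: Setuna has t, Luran has s. Setuna preserves t here (none of its changes turn any other segment into t), so the proto-segment is *t.
This points to *tenmonsad. Verify forward in each daughter:
Setuna: start from *tenmonsad.
  rule 1 (vowel merger): tenmonsad → tinmonsad
  rule 2 (nasal place assimilation): tinmonsad → timmonsad
  ⇒ Setuna timmonsad
Luran: start from *tenmonsad.
  rule 1 (palatalisation): tenmonsad → senmonsad
  rule 2 (vowel merger): senmonsad → senmonsed
  ⇒ Luran senmonsed
No other proto-form is consistent with every reflex, so the reconstruction is *tenmonsad.

*tenmonsad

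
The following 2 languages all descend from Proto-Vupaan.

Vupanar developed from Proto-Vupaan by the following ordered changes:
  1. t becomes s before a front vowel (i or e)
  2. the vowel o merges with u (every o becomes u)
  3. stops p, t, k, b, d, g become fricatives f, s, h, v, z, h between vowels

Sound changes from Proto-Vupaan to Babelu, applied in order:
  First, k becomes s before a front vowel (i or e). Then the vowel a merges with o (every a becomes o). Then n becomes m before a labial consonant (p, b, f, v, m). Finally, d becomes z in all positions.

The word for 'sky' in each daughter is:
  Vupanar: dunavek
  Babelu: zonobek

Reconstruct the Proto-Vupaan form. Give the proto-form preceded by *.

Position 5: Vupanar has v, Babelu has b. Babelu preserves b here (none of its changes turn any other segment into b), so the proto-segment is *b.
Position 1: Vupanar has d, Babelu has z. Vupanar preserves d here (none of its changes turn any other segment into d), so the proto-segment is *d.
Position 2: Vupanar has u, Babelu has o. Taking the neighbouring segments as reconstructed: Vupanar u could go back to *o or *u; Babelu o could go back to *a or *o — the one source consistent with every daughter is *o.
Continuing position by position gives *donabek; check it forward:
Vupanar: start from *donabek.
  rule 1: no change — donabek
  rule 2 (vowel merger): donabek → dunabek
  rule 3 (intervocalic lenition): dunabek → dunavek
  ⇒ Vupanar dunavek
Babelu: *donabek > donobek > zonobek  (by vowel merger, unconditioned shift)
No other proto-form is consistent with every reflex, so the reconstruction is *donabek.

*donabek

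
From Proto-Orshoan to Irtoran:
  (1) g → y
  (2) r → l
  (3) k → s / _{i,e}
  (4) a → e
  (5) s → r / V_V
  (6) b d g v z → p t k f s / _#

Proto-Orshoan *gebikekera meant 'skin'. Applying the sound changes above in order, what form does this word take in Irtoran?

yebirerele

Irtoran: start from *gebikekera.
  rule 1 (unconditioned shift): gebikekera → yebikekera
  rule 2 (unconditioned shift): yebikekera → yebikekela
  rule 3 (palatalisation): yebikekela → yebisesela
  rule 4 (vowel merger): yebisesela → yebisesele
  rule 5 (rhotacism): yebisesele → yebirerele
  rule 6: no change — yebirerele
  ⇒ Irtoran yebirerele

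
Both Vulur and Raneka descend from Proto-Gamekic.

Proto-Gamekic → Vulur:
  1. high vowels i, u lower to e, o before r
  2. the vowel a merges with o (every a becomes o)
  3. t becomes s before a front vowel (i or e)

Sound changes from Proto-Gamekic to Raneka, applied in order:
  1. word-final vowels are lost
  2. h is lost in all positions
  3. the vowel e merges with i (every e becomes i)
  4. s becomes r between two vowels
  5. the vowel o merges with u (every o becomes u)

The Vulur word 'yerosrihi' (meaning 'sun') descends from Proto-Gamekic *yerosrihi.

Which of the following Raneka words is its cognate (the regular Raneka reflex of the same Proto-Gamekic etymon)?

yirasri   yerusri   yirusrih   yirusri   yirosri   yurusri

yirusri

Raneka: *yerosrihi > yerosrih > yerosri > yirosri > yirusri  (by apocope, h-loss, vowel merger, vowel merger)
Only 'yirusri' matches the regular Raneka development of *yerosrihi.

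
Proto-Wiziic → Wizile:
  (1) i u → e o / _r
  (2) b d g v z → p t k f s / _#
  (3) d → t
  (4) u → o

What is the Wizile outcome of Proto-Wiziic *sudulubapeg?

sotolobapek

Wizile: *sudulubapeg > sudulubapek > sutulubapek > sotolobapek  (by final devoicing, unconditioned shift, vowel merger)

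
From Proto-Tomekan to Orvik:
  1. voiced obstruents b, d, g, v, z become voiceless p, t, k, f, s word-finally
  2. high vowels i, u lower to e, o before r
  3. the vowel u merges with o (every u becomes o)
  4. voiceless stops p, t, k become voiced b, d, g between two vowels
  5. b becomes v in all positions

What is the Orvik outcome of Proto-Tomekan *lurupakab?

Orvik: start from *lurupakab.
  rule 1 (final devoicing): lurupakab → lurupakap
  rule 2 (pre-rhotic lowering): lurupakap → lorupakap
  rule 3 (vowel merger): lorupakap → loropakap
  rule 4 (intervocalic voicing): loropakap → lorobagap
  rule 5 (unconditioned shift): lorobagap → lorovagap
  ⇒ Orvik lorovagap

lorovagap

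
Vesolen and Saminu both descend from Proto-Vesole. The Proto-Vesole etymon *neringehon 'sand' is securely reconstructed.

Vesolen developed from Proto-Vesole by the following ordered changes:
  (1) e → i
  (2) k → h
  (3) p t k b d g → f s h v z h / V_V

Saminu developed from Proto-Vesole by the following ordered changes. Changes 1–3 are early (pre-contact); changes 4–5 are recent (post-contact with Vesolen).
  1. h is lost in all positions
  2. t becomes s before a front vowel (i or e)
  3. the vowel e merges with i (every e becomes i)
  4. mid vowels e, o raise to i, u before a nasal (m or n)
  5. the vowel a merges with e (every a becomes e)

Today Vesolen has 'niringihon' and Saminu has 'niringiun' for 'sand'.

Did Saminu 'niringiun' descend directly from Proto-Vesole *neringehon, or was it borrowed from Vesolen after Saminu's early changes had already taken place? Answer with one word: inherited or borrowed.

inherited

If inherited, *neringehon would pass through all of Saminu's changes:
Saminu: *neringehon > neringeon > niringion > niringiun  (by h-loss, vowel merger, pre-nasal raising)
If borrowed from Vesolen 'niringihon' after the early changes, it would undergo only the recent ones:
  rule 4 (pre-nasal raising): niringihon → niringihun
  rule 5 (vowel merger): no change (niringihun)
  ⇒ as a loan: niringihun
Saminu 'niringiun' matches the inherited outcome exactly, so it is an inherited cognate, not a loan.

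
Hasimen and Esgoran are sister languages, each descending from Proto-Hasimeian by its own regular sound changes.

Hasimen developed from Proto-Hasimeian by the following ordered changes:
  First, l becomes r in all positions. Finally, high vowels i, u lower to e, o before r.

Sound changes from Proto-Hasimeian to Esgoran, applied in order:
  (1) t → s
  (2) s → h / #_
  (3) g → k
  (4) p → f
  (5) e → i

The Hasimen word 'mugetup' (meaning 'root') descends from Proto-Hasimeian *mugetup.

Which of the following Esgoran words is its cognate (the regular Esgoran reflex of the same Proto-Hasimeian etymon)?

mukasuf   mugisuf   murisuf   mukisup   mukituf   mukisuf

Esgoran: *mugetup
  mugetup → mugesup   [unconditioned shift]
  mugesup (rule 2 does not apply)
  mugesup → mukesup   [unconditioned shift]
  mukesup → mukesuf   [unconditioned shift]
  mukesuf → mukisuf   [vowel merger]
  giving Esgoran mukisuf.
The other candidates each miss or misapply at least one Esgoran change.

mukisuf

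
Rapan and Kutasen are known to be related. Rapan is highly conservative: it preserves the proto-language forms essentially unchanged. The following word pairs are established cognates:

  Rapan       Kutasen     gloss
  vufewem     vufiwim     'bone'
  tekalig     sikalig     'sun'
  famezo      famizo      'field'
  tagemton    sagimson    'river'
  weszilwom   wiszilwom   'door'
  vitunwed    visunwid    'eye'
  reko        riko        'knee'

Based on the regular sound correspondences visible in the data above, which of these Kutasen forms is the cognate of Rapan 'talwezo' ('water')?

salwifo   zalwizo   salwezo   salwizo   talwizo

tagemton ~ sagimson — Rapan t corresponds to Kutasen s word-initially before a back vowel.
vufewem ~ vufiwim, tekalig ~ sikalig — Rapan e corresponds to Kutasen i after a consonant, before a consonant other than r, m, n, p, b, f, v.
Applying these to Rapan 'talwezo':
  talwezo → salwezo   (t→s word-initially before a back vowel)
  salwezo → salwizo   (e→i after a consonant, before a consonant other than r, m, n, p, b, f, v)
So the Kutasen cognate is 'salwizo'.

salwizo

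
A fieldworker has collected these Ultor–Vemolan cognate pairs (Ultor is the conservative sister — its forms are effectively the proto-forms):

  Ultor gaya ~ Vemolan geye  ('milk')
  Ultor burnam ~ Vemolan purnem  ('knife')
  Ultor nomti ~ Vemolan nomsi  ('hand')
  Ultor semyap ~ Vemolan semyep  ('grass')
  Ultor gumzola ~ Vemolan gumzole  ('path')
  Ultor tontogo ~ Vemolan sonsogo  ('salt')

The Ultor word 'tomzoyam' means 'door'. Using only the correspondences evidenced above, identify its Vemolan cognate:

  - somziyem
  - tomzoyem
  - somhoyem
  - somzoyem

tontogo ~ sonsogo — Ultor t corresponds to Vemolan s word-initially before a back vowel.
burnam ~ purnem — Ultor a corresponds to Vemolan e after a consonant, before a nasal.
Applying these to Ultor 'tomzoyam':
  tomzoyam → somzoyam   (t→s word-initially before a back vowel)
  somzoyam → somzoyem   (a→e after a consonant, before a nasal)
So the Vemolan cognate is 'somzoyem'.

somzoyem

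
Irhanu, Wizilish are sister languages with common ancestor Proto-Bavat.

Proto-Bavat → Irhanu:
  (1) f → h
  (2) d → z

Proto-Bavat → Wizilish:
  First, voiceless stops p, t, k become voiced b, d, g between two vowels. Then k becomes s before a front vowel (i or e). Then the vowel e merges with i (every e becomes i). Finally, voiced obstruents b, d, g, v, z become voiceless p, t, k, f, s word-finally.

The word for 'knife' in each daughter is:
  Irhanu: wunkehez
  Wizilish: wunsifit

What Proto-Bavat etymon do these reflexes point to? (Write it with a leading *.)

*wunkefed

Position 7: Irhanu has e, Wizilish has i. Irhanu preserves e here (none of its changes turn any other segment into e), so the proto-segment is *e.
Position 5: Irhanu has e, Wizilish has i. Irhanu preserves e here (none of its changes turn any other segment into e), so the proto-segment is *e.
This points to *wunkefed. Verify forward in each daughter:
Irhanu: start from *wunkefed.
  rule 1 (unconditioned shift): wunkefed → wunkehed
  rule 2 (unconditioned shift): wunkehed → wunkehez
  ⇒ Irhanu wunkehez
Wizilish: start from *wunkefed.
  rule 1: no change — wunkefed
  rule 2 (palatalisation): wunkefed → wunsefed
  rule 3 (vowel merger): wunsefed → wunsifid
  rule 4 (final devoicing): wunsifid → wunsifit
  ⇒ Wizilish wunsifit
No other proto-form is consistent with every reflex, so the reconstruction is *wunkefed.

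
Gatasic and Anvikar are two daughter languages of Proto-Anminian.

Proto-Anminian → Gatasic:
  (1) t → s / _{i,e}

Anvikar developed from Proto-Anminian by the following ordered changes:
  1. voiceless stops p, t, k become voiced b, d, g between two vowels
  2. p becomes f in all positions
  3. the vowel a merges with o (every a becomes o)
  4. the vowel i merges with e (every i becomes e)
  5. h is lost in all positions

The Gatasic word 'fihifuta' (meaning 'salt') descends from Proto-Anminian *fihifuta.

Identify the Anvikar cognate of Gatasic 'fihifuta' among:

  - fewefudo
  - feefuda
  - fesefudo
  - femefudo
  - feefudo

Anvikar: *fihifuta
  fihifuta → fihifuda   [intervocalic voicing]
  fihifuda (rule 2 does not apply)
  fihifuda → fihifudo   [vowel merger]
  fihifudo → fehefudo   [vowel merger]
  fehefudo → feefudo   [h-loss]
  giving Anvikar feefudo.
The other candidates each miss or misapply at least one Anvikar change.

feefudo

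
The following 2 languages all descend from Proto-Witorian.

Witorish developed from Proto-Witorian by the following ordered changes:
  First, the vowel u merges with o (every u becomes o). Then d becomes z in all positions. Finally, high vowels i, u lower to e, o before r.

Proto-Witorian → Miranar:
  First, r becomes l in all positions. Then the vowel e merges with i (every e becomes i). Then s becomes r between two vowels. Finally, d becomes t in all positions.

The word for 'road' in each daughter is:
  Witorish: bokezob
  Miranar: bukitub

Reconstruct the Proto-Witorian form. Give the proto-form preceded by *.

*bukedub

Position 2: Witorish has o, Miranar has u. Miranar preserves u here (none of its changes turn any other segment into u), so the proto-segment is *u.
Position 6: Witorish has o, Miranar has u. Miranar preserves u here (none of its changes turn any other segment into u), so the proto-segment is *u.
Position 5: Witorish has z, Miranar has t. Taking the neighbouring segments as reconstructed: Witorish z could go back to *d or *z; Miranar t could go back to *t or *d — the one source consistent with every daughter is *d.
Continuing position by position gives *bukedub; check it forward:
Witorish: *bukedub > bokedob > bokezob  (by vowel merger, unconditioned shift)
Miranar: *bukedub
  bukedub (rule 1 does not apply)
  bukedub → bukidub   [vowel merger]
  bukidub (rule 3 does not apply)
  bukidub → bukitub   [unconditioned shift]
  giving Miranar bukitub.
Only *bukedub yields all of Witorish bokezob, Miranar bukitub.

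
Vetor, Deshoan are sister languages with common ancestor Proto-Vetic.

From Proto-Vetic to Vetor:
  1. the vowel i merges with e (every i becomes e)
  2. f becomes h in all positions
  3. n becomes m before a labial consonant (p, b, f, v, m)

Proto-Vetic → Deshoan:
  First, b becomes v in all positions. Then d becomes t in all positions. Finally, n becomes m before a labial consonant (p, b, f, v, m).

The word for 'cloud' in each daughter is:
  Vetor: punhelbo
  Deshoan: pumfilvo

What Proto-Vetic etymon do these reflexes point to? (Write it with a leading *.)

Position 3: Vetor has n, Deshoan has m. Vetor preserves n here (none of its changes turn any other segment into n), so the proto-segment is *n.
Position 7: Vetor has b, Deshoan has v. Vetor preserves b here (none of its changes turn any other segment into b), so the proto-segment is *b.
Verify the candidate proto-form against each daughter:
Vetor: start from *punfilbo.
  rule 1 (vowel merger): punfilbo → punfelbo
  rule 2 (unconditioned shift): punfelbo → punhelbo
  rule 3: no change — punhelbo
  ⇒ Vetor punhelbo
Deshoan: *punfilbo
  punfilbo → punfilvo   [unconditioned shift]
  punfilvo (rule 2 does not apply)
  punfilvo → pumfilvo   [nasal place assimilation]
  giving Deshoan pumfilvo.
No other proto-form is consistent with every reflex, so the reconstruction is *punfilbo.

*punfilbo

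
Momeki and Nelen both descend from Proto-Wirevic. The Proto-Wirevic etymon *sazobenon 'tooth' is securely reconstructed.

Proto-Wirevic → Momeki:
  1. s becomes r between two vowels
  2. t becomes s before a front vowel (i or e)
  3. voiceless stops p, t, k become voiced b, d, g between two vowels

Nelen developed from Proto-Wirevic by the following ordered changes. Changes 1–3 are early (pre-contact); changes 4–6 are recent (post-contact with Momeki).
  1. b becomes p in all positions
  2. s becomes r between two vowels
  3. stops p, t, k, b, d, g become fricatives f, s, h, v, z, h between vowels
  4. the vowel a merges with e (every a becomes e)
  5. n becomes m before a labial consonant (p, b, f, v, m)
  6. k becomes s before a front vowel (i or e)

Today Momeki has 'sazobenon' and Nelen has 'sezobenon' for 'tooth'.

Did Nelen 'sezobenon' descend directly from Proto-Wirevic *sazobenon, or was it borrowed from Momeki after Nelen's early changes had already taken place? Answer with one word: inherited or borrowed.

If inherited, *sazobenon would pass through all of Nelen's changes:
Nelen: start from *sazobenon.
  rule 1 (unconditioned shift): sazobenon → sazopenon
  rule 2: no change — sazopenon
  rule 3 (intervocalic lenition): sazopenon → sazofenon
  rule 4 (vowel merger): sazofenon → sezofenon
  rule 5: no change — sezofenon
  rule 6: no change — sezofenon
  ⇒ Nelen sezofenon
If borrowed from Momeki 'sazobenon' after the early changes, it would undergo only the recent ones:
  rule 4 (vowel merger): sazobenon → sezobenon
  rule 5 (nasal place assimilation): no change (sezobenon)
  rule 6 (palatalisation): no change (sezobenon)
  ⇒ as a loan: sezobenon
Nelen 'sezobenon' matches the loan outcome 'sezobenon', not the inherited 'sezofenon' — it skipped the early Nelen changes, so it was borrowed from Momeki.

borrowed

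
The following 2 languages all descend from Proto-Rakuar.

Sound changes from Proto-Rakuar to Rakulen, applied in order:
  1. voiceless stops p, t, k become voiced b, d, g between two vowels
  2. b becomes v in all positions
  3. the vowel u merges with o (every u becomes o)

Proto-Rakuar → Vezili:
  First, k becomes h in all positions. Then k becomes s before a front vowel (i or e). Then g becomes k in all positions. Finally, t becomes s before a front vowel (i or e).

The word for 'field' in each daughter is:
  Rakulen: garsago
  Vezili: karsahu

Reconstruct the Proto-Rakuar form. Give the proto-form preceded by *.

Position 7: Rakulen has o, Vezili has u. Vezili preserves u here (none of its changes turn any other segment into u), so the proto-segment is *u.
Position 6: Rakulen has g, Vezili has h. Taking the neighbouring segments as reconstructed: Rakulen g could go back to *k or *g; Vezili h could go back to *k or *h — the one source consistent with every daughter is *k.
Continuing position by position gives *garsaku; check it forward:
Rakulen: *garsaku
  garsaku → garsagu   [intervocalic voicing]
  garsagu (rule 2 does not apply)
  garsagu → garsago   [vowel merger]
  giving Rakulen garsago.
Vezili: start from *garsaku.
  rule 1 (unconditioned shift): garsaku → garsahu
  rule 2: no change — garsahu
  rule 3 (unconditioned shift): garsahu → karsahu
  rule 4: no change — karsahu
  ⇒ Vezili karsahu
*garsaku is the unique common source.

*garsaku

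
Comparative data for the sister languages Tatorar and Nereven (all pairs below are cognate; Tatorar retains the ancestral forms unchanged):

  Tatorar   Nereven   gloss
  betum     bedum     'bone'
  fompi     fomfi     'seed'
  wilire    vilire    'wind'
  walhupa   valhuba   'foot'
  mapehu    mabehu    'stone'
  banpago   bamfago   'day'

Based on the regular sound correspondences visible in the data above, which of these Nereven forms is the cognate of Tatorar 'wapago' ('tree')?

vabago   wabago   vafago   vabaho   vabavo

walhupa ~ valhuba — Tatorar w corresponds to Nereven v word-initially before a back vowel.
walhupa ~ valhuba — Tatorar p corresponds to Nereven b between vowels (before a back vowel).
Applying these to Tatorar 'wapago':
  wapago → vapago   (w→v word-initially before a back vowel)
  vapago → vabago   (p→b between vowels (before a back vowel))
So the Nereven cognate is 'vabago'.

vabago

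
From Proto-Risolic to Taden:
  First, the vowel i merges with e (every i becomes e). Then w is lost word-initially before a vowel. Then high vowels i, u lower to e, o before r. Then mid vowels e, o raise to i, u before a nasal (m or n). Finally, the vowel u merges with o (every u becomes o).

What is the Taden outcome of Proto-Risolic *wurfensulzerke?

orfinsolzerke

Taden: *wurfensulzerke
  wurfensulzerke (rule 1 does not apply)
  wurfensulzerke → urfensulzerke   [glide loss]
  urfensulzerke → orfensulzerke   [pre-rhotic lowering]
  orfensulzerke → orfinsulzerke   [pre-nasal raising]
  orfinsulzerke → orfinsolzerke   [vowel merger]
  giving Taden orfinsolzerke.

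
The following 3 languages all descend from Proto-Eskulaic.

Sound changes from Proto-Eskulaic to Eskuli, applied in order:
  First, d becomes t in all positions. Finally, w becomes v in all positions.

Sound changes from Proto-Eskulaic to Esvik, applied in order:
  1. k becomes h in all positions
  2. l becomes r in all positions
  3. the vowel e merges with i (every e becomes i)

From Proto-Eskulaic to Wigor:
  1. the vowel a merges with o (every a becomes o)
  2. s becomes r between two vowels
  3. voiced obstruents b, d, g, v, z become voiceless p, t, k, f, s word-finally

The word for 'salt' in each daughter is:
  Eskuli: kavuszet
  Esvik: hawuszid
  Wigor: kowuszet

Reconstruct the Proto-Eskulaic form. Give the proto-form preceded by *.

*kawuszed

Position 1: Eskuli has k, Esvik has h, Wigor has k. Eskuli preserves k here (none of its changes turn any other segment into k), so the proto-segment is *k.
Position 8: Eskuli has t, Esvik has d, Wigor has t. Esvik preserves d here (none of its changes turn any other segment into d), so the proto-segment is *d.
Verify the candidate proto-form against each daughter:
Eskuli: *kawuszed > kawuszet > kavuszet  (by unconditioned shift, unconditioned shift)
Esvik: *kawuszed > hawuszed > hawuszid  (by unconditioned shift, vowel merger)
Wigor: *kawuszed
  kawuszed → kowuszed   [vowel merger]
  kowuszed (rule 2 does not apply)
  kowuszed → kowuszet   [final devoicing]
  giving Wigor kowuszet.
Only *kawuszed yields all of Eskuli kavuszet, Esvik hawuszid, Wigor kowuszet.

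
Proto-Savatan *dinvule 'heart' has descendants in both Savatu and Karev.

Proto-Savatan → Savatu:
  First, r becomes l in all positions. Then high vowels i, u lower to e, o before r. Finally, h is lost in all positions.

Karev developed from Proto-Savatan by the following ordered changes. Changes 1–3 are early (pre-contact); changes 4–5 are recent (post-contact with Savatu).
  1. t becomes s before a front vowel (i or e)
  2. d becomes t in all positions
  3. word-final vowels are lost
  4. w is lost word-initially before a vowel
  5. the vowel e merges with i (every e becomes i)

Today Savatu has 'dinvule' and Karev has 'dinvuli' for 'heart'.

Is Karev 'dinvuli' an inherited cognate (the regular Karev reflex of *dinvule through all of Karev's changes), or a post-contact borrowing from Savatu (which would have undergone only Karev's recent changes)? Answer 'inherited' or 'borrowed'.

If inherited, *dinvule would pass through all of Karev's changes:
Karev: *dinvule
  dinvule (rule 1 does not apply)
  dinvule → tinvule   [unconditioned shift]
  tinvule → tinvul   [apocope]
  tinvul (rule 4 does not apply)
  tinvul (rule 5 does not apply)
  giving Karev tinvul.
If borrowed from Savatu 'dinvule' after the early changes, it would undergo only the recent ones:
  rule 4 (glide loss): no change (dinvule)
  rule 5 (vowel merger): dinvule → dinvuli
  ⇒ as a loan: dinvuli
Karev 'dinvuli' matches the loan outcome 'dinvuli', not the inherited 'tinvul' — it skipped the early Karev changes, so it was borrowed from Savatu.

borrowed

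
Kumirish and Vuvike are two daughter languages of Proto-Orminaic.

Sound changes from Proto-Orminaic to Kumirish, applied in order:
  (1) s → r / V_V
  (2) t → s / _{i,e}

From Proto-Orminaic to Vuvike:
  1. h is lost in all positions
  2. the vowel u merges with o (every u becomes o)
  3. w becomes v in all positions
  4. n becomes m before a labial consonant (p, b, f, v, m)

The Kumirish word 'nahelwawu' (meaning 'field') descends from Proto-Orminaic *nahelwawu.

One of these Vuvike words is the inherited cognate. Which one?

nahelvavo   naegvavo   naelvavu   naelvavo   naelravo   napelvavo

naelvavo

Vuvike: *nahelwawu > naelwawu > naelwawo > naelvavo  (by h-loss, vowel merger, unconditioned shift)
Only 'naelvavo' matches the regular Vuvike development of *nahelwawu.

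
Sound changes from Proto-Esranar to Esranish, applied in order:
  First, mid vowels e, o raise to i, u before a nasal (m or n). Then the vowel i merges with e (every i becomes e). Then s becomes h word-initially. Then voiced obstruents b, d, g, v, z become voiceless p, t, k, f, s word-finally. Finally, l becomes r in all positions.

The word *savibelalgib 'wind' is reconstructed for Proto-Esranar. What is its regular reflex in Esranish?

Esranish: start from *savibelalgib.
  rule 1: no change — savibelalgib
  rule 2 (vowel merger): savibelalgib → savebelalgeb
  rule 3 (debuccalisation): savebelalgeb → havebelalgeb
  rule 4 (final devoicing): havebelalgeb → havebelalgep
  rule 5 (unconditioned shift): havebelalgep → haveberargep
  ⇒ Esranish haveberargep

haveberargep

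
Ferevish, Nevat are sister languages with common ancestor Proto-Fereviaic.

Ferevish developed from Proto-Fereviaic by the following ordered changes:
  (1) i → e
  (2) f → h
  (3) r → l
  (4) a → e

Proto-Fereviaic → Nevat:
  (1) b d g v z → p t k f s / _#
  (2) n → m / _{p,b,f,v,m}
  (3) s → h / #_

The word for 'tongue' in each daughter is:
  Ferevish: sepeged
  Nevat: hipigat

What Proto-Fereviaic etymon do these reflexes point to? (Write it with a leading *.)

Position 4: Ferevish has e, Nevat has i. Nevat preserves i here (none of its changes turn any other segment into i), so the proto-segment is *i.
Position 6: Ferevish has e, Nevat has a. Nevat preserves a here (none of its changes turn any other segment into a), so the proto-segment is *a.
Position 7: Ferevish has d, Nevat has t. Ferevish preserves d here (none of its changes turn any other segment into d), so the proto-segment is *d.
This points to *sipigad. Verify forward in each daughter:
Ferevish: *sipigad
  sipigad → sepegad   [vowel merger]
  sepegad (rule 2 does not apply)
  sepegad (rule 3 does not apply)
  sepegad → sepeged   [vowel merger]
  giving Ferevish sepeged.
Nevat: start from *sipigad.
  rule 1 (final devoicing): sipigad → sipigat
  rule 2: no change — sipigat
  rule 3 (debuccalisation): sipigat → hipigat
  ⇒ Nevat hipigat
Only *sipigad yields all of Ferevish sepeged, Nevat hipigat.

*sipigad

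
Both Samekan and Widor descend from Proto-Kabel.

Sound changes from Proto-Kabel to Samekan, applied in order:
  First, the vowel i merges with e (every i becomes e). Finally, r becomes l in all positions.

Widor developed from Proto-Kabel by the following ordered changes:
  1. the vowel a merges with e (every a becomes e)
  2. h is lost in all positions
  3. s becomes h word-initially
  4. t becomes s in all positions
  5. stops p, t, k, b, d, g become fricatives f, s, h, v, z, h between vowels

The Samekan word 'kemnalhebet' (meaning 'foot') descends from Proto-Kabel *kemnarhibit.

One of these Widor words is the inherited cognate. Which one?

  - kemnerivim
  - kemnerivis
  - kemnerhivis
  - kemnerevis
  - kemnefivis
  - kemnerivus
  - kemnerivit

kemnerivis

Widor: *kemnarhibit > kemnerhibit > kemneribit > kemneribis > kemnerivis  (by vowel merger, h-loss, unconditioned shift, intervocalic lenition)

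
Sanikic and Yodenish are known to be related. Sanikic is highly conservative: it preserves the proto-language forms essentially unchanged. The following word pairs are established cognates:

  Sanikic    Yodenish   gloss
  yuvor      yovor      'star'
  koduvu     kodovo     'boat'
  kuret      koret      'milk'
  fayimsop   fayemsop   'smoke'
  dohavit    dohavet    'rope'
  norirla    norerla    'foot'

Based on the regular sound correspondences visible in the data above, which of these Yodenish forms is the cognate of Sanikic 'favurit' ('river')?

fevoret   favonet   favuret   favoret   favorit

favoret

kuret ~ koret — Sanikic u corresponds to Yodenish o after a consonant, before r.
dohavit ~ dohavet — Sanikic i corresponds to Yodenish e after a consonant, before a consonant other than r, m, n, p, b, f, v.
Applying these to Sanikic 'favurit':
  favurit → favorit   (u→o after a consonant, before r)
  favorit → favoret   (i→e after a consonant, before a consonant other than r, m, n, p, b, f, v)
So the Yodenish cognate is 'favoret'.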